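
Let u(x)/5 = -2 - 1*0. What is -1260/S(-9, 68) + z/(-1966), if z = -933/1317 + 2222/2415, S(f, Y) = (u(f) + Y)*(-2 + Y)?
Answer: -218925570917/664899263490 ≈ -0.32926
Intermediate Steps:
u(x) = -10 (u(x) = 5*(-2 - 1*0) = 5*(-2 + 0) = 5*(-2) = -10)
S(f, Y) = (-10 + Y)*(-2 + Y)
z = 224393/1060185 (z = -933*1/1317 + 2222*(1/2415) = -311/439 + 2222/2415 = 224393/1060185 ≈ 0.21165)
-1260/S(-9, 68) + z/(-1966) = -1260/(20 + 68² - 12*68) + (224393/1060185)/(-1966) = -1260/(20 + 4624 - 816) + (224393/1060185)*(-1/1966) = -1260/3828 - 224393/2084323710 = -1260*1/3828 - 224393/2084323710 = -105/319 - 224393/2084323710 = -218925570917/664899263490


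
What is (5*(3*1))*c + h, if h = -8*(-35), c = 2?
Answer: 310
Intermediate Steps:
h = 280
(5*(3*1))*c + h = (5*(3*1))*2 + 280 = (5*3)*2 + 280 = 15*2 + 280 = 30 + 280 = 310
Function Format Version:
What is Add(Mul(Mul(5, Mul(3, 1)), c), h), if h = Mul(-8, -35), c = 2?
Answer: 310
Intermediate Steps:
h = 280
Add(Mul(Mul(5, Mul(3, 1)), c), h) = Add(Mul(Mul(5, Mul(3, 1)), 2), 280) = Add(Mul(Mul(5, 3), 2), 280) = Add(Mul(15, 2), 280) = Add(30, 280) = 310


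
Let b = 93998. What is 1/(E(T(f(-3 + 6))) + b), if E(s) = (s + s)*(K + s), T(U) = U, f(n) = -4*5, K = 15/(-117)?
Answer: 39/3697322 ≈ 1.0548e-5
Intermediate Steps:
K = -5/39 (K = 15*(-1/117) = -5/39 ≈ -0.12821)
f(n) = -20
E(s) = 2*s*(-5/39 + s) (E(s) = (s + s)*(-5/39 + s) = (2*s)*(-5/39 + s) = 2*s*(-5/39 + s))
1/(E(T(f(-3 + 6))) + b) = 1/((2/39)*(-20)*(-5 + 39*(-20)) + 93998) = 1/((2/39)*(-20)*(-5 - 780) + 93998) = 1/((2/39)*(-20)*(-785) + 93998) = 1/(31400/39 + 93998) = 1/(3697322/39) = 39/3697322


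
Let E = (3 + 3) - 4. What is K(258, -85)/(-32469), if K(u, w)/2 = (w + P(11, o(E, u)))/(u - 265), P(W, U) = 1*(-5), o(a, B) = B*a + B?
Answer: -60/75761 ≈ -0.00079196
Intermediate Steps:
E = 2 (E = 6 - 4 = 2)
o(a, B) = B + B*a
P(W, U) = -5
K(u, w) = 2*(-5 + w)/(-265 + u) (K(u, w) = 2*((w - 5)/(u - 265)) = 2*((-5 + w)/(-265 + u)) = 2*(-5 + w)/(-265 + u))
K(258, -85)/(-32469) = (2*(-5 - 85)/(-265 + 258))/(-32469) = (2*(-90)/(-7))*(-1/32469) = (2*(-⅐)*(-90))*(-1/32469) = (180/7)*(-1/32469) = -60/75761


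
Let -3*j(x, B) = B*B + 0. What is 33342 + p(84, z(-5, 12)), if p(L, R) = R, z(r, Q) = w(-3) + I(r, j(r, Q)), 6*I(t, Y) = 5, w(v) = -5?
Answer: 200027/6 ≈ 33338.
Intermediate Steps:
j(x, B) = -B²/3 (j(x, B) = -(B*B + 0)/3 = -(B² + 0)/3 = -B²/3)
I(t, Y) = ⅚ (I(t, Y) = (⅙)*5 = ⅚)
z(r, Q) = -25/6 (z(r, Q) = -5 + ⅚ = -25/6)
33342 + p(84, z(-5, 12)) = 33342 - 25/6 = 200027/6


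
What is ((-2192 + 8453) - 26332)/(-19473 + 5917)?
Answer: 20071/13556 ≈ 1.4806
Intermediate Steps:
((-2192 + 8453) - 26332)/(-19473 + 5917) = (6261 - 26332)/(-13556) = -20071*(-1/13556) = 20071/13556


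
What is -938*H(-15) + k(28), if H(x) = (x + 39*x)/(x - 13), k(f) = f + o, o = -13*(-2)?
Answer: -20046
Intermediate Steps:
o = 26
k(f) = 26 + f (k(f) = f + 26 = 26 + f)
H(x) = 40*x/(-13 + x) (H(x) = (40*x)/(-13 + x) = 40*x/(-13 + x))
-938*H(-15) + k(28) = -37520*(-15)/(-13 - 15) + (26 + 28) = -37520*(-15)/(-28) + 54 = -37520*(-15)*(-1)/28 + 54 = -938*150/7 + 54 = -20100 + 54 = -20046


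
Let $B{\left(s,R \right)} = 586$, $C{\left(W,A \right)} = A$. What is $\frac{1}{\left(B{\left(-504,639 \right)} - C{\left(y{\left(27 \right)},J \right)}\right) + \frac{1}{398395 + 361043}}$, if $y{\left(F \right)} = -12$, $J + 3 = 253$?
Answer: $\frac{759438}{255171169} \approx 0.0029762$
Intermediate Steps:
$J = 250$ ($J = -3 + 253 = 250$)
$\frac{1}{\left(B{\left(-504,639 \right)} - C{\left(y{\left(27 \right)},J \right)}\right) + \frac{1}{398395 + 361043}} = \frac{1}{\left(586 - 250\right) + \frac{1}{398395 + 361043}} = \frac{1}{\left(586 - 250\right) + \frac{1}{759438}} = \frac{1}{336 + \frac{1}{759438}} = \frac{1}{\frac{255171169}{759438}} = \frac{759438}{255171169}$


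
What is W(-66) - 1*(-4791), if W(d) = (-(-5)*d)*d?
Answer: 26571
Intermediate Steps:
W(d) = 5*d² (W(d) = (5*d)*d = 5*d²)
W(-66) - 1*(-4791) = 5*(-66)² - 1*(-4791) = 5*4356 + 4791 = 21780 + 4791 = 26571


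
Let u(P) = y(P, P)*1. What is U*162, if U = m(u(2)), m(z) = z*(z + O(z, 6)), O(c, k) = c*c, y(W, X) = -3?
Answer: -2916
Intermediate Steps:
O(c, k) = c**2
u(P) = -3 (u(P) = -3*1 = -3)
m(z) = z*(z + z**2)
U = -18 (U = (-3)**2*(1 - 3) = 9*(-2) = -18)
U*162 = -18*162 = -2916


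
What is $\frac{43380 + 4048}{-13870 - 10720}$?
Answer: $- \frac{23714}{12295} \approx -1.9288$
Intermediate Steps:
$\frac{43380 + 4048}{-13870 - 10720} = \frac{47428}{-24590} = 47428 \left(- \frac{1}{24590}\right) = - \frac{23714}{12295}$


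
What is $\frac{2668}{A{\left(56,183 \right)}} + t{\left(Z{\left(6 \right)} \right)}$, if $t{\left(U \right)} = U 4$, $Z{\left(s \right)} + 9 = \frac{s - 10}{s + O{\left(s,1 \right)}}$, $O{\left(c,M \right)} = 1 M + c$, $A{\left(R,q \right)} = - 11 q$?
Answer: $- \frac{1008976}{26169} \approx -38.556$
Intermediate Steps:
$O{\left(c,M \right)} = M + c$
$Z{\left(s \right)} = -9 + \frac{-10 + s}{1 + 2 s}$ ($Z{\left(s \right)} = -9 + \frac{s - 10}{s + \left(1 + s\right)} = -9 + \frac{-10 + s}{1 + 2 s}$)
$t{\left(U \right)} = 4 U$
$\frac{2668}{A{\left(56,183 \right)}} + t{\left(Z{\left(6 \right)} \right)} = \frac{2668}{\left(-11\right) 183} + 4 \frac{-19 - 102}{1 + 2 \cdot 6} = \frac{2668}{-2013} + 4 \frac{-19 - 102}{1 + 12} = 2668 \left(- \frac{1}{2013}\right) + 4 \cdot \frac{1}{13} \left(-121\right) = - \frac{2668}{2013} + 4 \cdot \frac{1}{13} \left(-121\right) = - \frac{2668}{2013} + 4 \left(- \frac{121}{13}\right) = - \frac{2668}{2013} - \frac{484}{13} = - \frac{1008976}{26169}$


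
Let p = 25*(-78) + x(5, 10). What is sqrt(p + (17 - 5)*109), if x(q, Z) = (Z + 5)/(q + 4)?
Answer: I*sqrt(5763)/3 ≈ 25.305*I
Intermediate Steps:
x(q, Z) = (5 + Z)/(4 + q)
p = -5845/3 (p = 25*(-78) + (5 + 10)/(4 + 5) = -1950 + 15/9 = -1950 + (1/9)*15 = -1950 + 5/3 = -5845/3 ≈ -1948.3)
sqrt(p + (17 - 5)*109) = sqrt(-5845/3 + (17 - 5)*109) = sqrt(-5845/3 + 12*109) = sqrt(-5845/3 + 1308) = sqrt(-1921/3) = I*sqrt(5763)/3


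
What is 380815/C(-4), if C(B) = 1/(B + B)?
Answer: -3046520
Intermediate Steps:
C(B) = 1/(2*B)
380815/C(-4) = 380815/(((1/2)/(-4))) = 380815/(((1/2)*(-1/4))) = 380815/(-1/8) = 380815*(-8) = -3046520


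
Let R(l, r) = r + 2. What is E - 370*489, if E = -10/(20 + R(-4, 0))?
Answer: -1990235/11 ≈ -1.8093e+5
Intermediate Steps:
R(l, r) = 2 + r
E = -5/11 (E = -10/(20 + (2 + 0)) = -10/(20 + 2) = -10/22 = (1/22)*(-10) = -5/11 ≈ -0.45455)
E - 370*489 = -5/11 - 370*489 = -5/11 - 180930 = -1990235/11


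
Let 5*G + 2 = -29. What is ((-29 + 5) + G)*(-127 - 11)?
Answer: 20838/5 ≈ 4167.6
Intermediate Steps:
G = -31/5 (G = -⅖ + (⅕)*(-29) = -⅖ - 29/5 = -31/5 ≈ -6.2000)
((-29 + 5) + G)*(-127 - 11) = ((-29 + 5) - 31/5)*(-127 - 11) = (-24 - 31/5)*(-138) = -151/5*(-138) = 20838/5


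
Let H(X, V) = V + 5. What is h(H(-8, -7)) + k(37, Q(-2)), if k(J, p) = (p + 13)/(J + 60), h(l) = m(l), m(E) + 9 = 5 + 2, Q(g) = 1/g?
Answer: -363/194 ≈ -1.8711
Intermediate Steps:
m(E) = -2 (m(E) = -9 + (5 + 2) = -9 + 7 = -2)
H(X, V) = 5 + V
h(l) = -2
k(J, p) = (13 + p)/(60 + J)
h(H(-8, -7)) + k(37, Q(-2)) = -2 + (13 + 1/(-2))/(60 + 37) = -2 + (13 - ½)/97 = -2 + (1/97)*(25/2) = -2 + 25/194 = -363/194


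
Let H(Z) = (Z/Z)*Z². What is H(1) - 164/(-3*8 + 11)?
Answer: 177/13 ≈ 13.615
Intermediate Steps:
H(Z) = Z² (H(Z) = 1*Z² = Z²)
H(1) - 164/(-3*8 + 11) = 1² - 164/(-3*8 + 11) = 1 - 164/(-24 + 11) = 1 - 164/(-13) = 1 - 164*(-1)/13 = 1 - 1*(-164/13) = 1 + 164/13 = 177/13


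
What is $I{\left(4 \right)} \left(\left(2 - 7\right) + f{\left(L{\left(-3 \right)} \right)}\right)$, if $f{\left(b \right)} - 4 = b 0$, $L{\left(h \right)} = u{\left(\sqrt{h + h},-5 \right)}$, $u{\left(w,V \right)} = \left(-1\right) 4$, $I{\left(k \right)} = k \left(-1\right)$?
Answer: $4$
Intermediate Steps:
$I{\left(k \right)} = - k$
$u{\left(w,V \right)} = -4$
$L{\left(h \right)} = -4$
$f{\left(b \right)} = 4$ ($f{\left(b \right)} = 4 + b 0 = 4 + 0 = 4$)
$I{\left(4 \right)} \left(\left(2 - 7\right) + f{\left(L{\left(-3 \right)} \right)}\right) = \left(-1\right) 4 \left(\left(2 - 7\right) + 4\right) = - 4 \left(\left(2 - 7\right) + 4\right) = - 4 \left(-5 + 4\right) = \left(-4\right) \left(-1\right) = 4$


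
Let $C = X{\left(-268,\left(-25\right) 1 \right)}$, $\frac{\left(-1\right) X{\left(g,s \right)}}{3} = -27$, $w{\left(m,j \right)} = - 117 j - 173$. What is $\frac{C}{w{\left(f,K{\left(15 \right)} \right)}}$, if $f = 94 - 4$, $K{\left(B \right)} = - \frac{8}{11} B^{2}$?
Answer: $\frac{891}{208697} \approx 0.0042693$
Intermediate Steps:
$K{\left(B \right)} = - \frac{8 B^{2}}{11}$ ($K{\left(B \right)} = \left(-8\right) \frac{1}{11} B^{2} = - \frac{8 B^{2}}{11}$)
$f = 90$
$w{\left(m,j \right)} = -173 - 117 j$
$X{\left(g,s \right)} = 81$ ($X{\left(g,s \right)} = \left(-3\right) \left(-27\right) = 81$)
$C = 81$
$\frac{C}{w{\left(f,K{\left(15 \right)} \right)}} = \frac{81}{-173 - 117 \left(- \frac{8 \cdot 15^{2}}{11}\right)} = \frac{81}{-173 - 117 \left(\left(- \frac{8}{11}\right) 225\right)} = \frac{81}{-173 - - \frac{210600}{11}} = \frac{81}{-173 + \frac{210600}{11}} = \frac{81}{\frac{208697}{11}} = 81 \cdot \frac{11}{208697} = \frac{891}{208697}$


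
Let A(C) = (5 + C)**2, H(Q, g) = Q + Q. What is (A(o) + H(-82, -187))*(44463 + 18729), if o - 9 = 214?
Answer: 3274609440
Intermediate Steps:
o = 223 (o = 9 + 214 = 223)
H(Q, g) = 2*Q
(A(o) + H(-82, -187))*(44463 + 18729) = ((5 + 223)**2 + 2*(-82))*(44463 + 18729) = (228**2 - 164)*63192 = (51984 - 164)*63192 = 51820*63192 = 3274609440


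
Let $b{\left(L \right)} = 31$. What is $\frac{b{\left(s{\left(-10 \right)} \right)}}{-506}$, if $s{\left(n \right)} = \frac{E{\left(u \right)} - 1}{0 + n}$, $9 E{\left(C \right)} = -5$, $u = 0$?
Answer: $- \frac{31}{506} \approx -0.061265$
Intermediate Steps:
$E{\left(C \right)} = - \frac{5}{9}$ ($E{\left(C \right)} = \frac{1}{9} \left(-5\right) = - \frac{5}{9}$)
$s{\left(n \right)} = - \frac{14}{9 n}$ ($s{\left(n \right)} = \frac{- \frac{5}{9} - 1}{0 + n} = - \frac{14}{9 n}$)
$\frac{b{\left(s{\left(-10 \right)} \right)}}{-506} = \frac{31}{-506} = 31 \left(- \frac{1}{506}\right) = - \frac{31}{506}$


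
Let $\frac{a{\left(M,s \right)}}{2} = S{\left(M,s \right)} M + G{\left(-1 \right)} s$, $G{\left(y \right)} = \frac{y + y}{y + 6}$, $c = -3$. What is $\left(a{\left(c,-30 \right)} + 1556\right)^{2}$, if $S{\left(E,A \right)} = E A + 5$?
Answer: $1020100$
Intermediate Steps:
$S{\left(E,A \right)} = 5 + A E$ ($S{\left(E,A \right)} = A E + 5 = 5 + A E$)
$G{\left(y \right)} = \frac{2 y}{6 + y}$
$a{\left(M,s \right)} = - \frac{4 s}{5} + 2 M \left(5 + M s\right)$ ($a{\left(M,s \right)} = 2 \left(\left(5 + s M\right) M + 2 \left(-1\right) \frac{1}{6 - 1} s\right) = 2 \left(\left(5 + M s\right) M + 2 \left(-1\right) \frac{1}{5} s\right) = 2 \left(M \left(5 + M s\right) + 2 \left(-1\right) \frac{1}{5} s\right) = 2 \left(M \left(5 + M s\right) - \frac{2 s}{5}\right) = 2 \left(- \frac{2 s}{5} + M \left(5 + M s\right)\right) = - \frac{4 s}{5} + 2 M \left(5 + M s\right)$)
$\left(a{\left(c,-30 \right)} + 1556\right)^{2} = \left(\left(\left(- \frac{4}{5}\right) \left(-30\right) + 2 \left(-3\right) \left(5 - -90\right)\right) + 1556\right)^{2} = \left(\left(24 + 2 \left(-3\right) \left(5 + 90\right)\right) + 1556\right)^{2} = \left(\left(24 + 2 \left(-3\right) 95\right) + 1556\right)^{2} = \left(\left(24 - 570\right) + 1556\right)^{2} = \left(-546 + 1556\right)^{2} = 1010^{2} = 1020100$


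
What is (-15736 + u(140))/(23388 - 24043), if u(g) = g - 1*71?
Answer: 15667/655 ≈ 23.919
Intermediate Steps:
u(g) = -71 + g (u(g) = g - 71 = -71 + g)
(-15736 + u(140))/(23388 - 24043) = (-15736 + (-71 + 140))/(23388 - 24043) = (-15736 + 69)/(-655) = -15667*(-1/655) = 15667/655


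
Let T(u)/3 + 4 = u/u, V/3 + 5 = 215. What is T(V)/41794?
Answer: -9/41794 ≈ -0.00021534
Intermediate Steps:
V = 630 (V = -15 + 3*215 = -15 + 645 = 630)
T(u) = -9 (T(u) = -12 + 3*(u/u) = -12 + 3*1 = -12 + 3 = -9)
T(V)/41794 = -9/41794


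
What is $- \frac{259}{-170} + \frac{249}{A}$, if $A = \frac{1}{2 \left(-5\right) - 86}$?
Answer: $- \frac{4063421}{170} \approx -23902.0$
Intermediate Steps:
$A = - \frac{1}{96}$ ($A = \frac{1}{-10 - 86} = \frac{1}{-96} = - \frac{1}{96} \approx -0.010417$)
$- \frac{259}{-170} + \frac{249}{A} = - \frac{259}{-170} + \frac{249}{- \frac{1}{96}} = \left(-259\right) \left(- \frac{1}{170}\right) + 249 \left(-96\right) = \frac{259}{170} - 23904 = - \frac{4063421}{170}$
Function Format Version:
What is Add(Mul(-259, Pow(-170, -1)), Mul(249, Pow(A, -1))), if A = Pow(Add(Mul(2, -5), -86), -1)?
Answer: Rational(-4063421, 170) ≈ -23902.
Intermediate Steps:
A = Rational(-1, 96) (A = Pow(Add(-10, -86), -1) = Pow(-96, -1) = Rational(-1, 96) ≈ -0.010417)
Add(Mul(-259, Pow(-170, -1)), Mul(249, Pow(A, -1))) = Add(Mul(-259, Pow(-170, -1)), Mul(249, Pow(Rational(-1, 96), -1))) = Add(Mul(-259, Rational(-1, 170)), Mul(249, -96)) = Add(Rational(259, 170), -23904) = Rational(-4063421, 170)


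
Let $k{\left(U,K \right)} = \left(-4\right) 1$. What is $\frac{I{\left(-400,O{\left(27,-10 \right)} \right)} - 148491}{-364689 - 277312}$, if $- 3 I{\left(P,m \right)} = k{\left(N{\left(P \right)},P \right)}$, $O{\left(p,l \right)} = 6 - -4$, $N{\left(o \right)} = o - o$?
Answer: $\frac{445469}{1926003} \approx 0.23129$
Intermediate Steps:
$N{\left(o \right)} = 0$
$k{\left(U,K \right)} = -4$
$O{\left(p,l \right)} = 10$ ($O{\left(p,l \right)} = 6 + 4 = 10$)
$I{\left(P,m \right)} = \frac{4}{3}$ ($I{\left(P,m \right)} = \left(- \frac{1}{3}\right) \left(-4\right) = \frac{4}{3}$)
$\frac{I{\left(-400,O{\left(27,-10 \right)} \right)} - 148491}{-364689 - 277312} = \frac{\frac{4}{3} - 148491}{-364689 - 277312} = - \frac{445469}{3 \left(-642001\right)} = \left(- \frac{445469}{3}\right) \left(- \frac{1}{642001}\right) = \frac{445469}{1926003}$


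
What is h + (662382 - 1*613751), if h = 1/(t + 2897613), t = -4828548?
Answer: 93903299984/1930935 ≈ 48631.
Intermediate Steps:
h = -1/1930935 (h = 1/(-4828548 + 2897613) = 1/(-1930935) = -1/1930935 ≈ -5.1788e-7)
h + (662382 - 1*613751) = -1/1930935 + (662382 - 1*613751) = -1/1930935 + (662382 - 613751) = -1/1930935 + 48631 = 93903299984/1930935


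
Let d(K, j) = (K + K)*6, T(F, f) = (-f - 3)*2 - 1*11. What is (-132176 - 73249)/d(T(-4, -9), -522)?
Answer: -68475/4 ≈ -17119.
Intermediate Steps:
T(F, f) = -17 - 2*f (T(F, f) = (-3 - f)*2 - 11 = (-6 - 2*f) - 11 = -17 - 2*f)
d(K, j) = 12*K (d(K, j) = (2*K)*6 = 12*K)
(-132176 - 73249)/d(T(-4, -9), -522) = (-132176 - 73249)/((12*(-17 - 2*(-9)))) = -205425*1/(12*(-17 + 18)) = -205425/(12*1) = -205425/12 = -205425*1/12 = -68475/4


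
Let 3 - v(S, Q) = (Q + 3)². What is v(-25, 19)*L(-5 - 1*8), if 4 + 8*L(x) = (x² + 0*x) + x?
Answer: -9139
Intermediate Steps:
v(S, Q) = 3 - (3 + Q)² (v(S, Q) = 3 - (Q + 3)² = 3 - (3 + Q)²)
L(x) = -½ + x/8 + x²/8 (L(x) = -½ + ((x² + 0*x) + x)/8 = -½ + ((x² + 0) + x)/8 = -½ + (x² + x)/8 = -½ + (x + x²)/8 = -½ + (x/8 + x²/8) = -½ + x/8 + x²/8)
v(-25, 19)*L(-5 - 1*8) = (3 - (3 + 19)²)*(-½ + (-5 - 1*8)/8 + (-5 - 1*8)²/8) = (3 - 1*22²)*(-½ + (-5 - 8)/8 + (-5 - 8)²/8) = (3 - 1*484)*(-½ + (⅛)*(-13) + (⅛)*(-13)²) = (3 - 484)*(-½ - 13/8 + (⅛)*169) = -481*(-½ - 13/8 + 169/8) = -481*19 = -9139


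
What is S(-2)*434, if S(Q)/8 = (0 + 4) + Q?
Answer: 6944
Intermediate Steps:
S(Q) = 32 + 8*Q (S(Q) = 8*((0 + 4) + Q) = 8*(4 + Q) = 32 + 8*Q)
S(-2)*434 = (32 + 8*(-2))*434 = (32 - 16)*434 = 16*434 = 6944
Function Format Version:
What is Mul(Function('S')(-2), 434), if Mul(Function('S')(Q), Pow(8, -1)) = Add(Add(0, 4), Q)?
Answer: 6944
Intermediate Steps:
Function('S')(Q) = Add(32, Mul(8, Q)) (Function('S')(Q) = Mul(8, Add(Add(0, 4), Q)) = Mul(8, Add(4, Q)) = Add(32, Mul(8, Q)))
Mul(Function('S')(-2), 434) = Mul(Add(32, Mul(8, -2)), 434) = Mul(Add(32, -16), 434) = Mul(16, 434) = 6944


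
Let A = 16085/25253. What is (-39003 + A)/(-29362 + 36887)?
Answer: -984926674/190028825 ≈ -5.1830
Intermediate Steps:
A = 16085/25253 (A = 16085*(1/25253) = 16085/25253 ≈ 0.63695)
(-39003 + A)/(-29362 + 36887) = (-39003 + 16085/25253)/(-29362 + 36887) = -984926674/25253/7525 = -984926674/25253*1/7525 = -984926674/190028825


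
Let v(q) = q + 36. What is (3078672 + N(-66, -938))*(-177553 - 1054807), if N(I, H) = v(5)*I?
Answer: -3790697459760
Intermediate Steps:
v(q) = 36 + q
N(I, H) = 41*I (N(I, H) = (36 + 5)*I = 41*I)
(3078672 + N(-66, -938))*(-177553 - 1054807) = (3078672 + 41*(-66))*(-177553 - 1054807) = (3078672 - 2706)*(-1232360) = 3075966*(-1232360) = -3790697459760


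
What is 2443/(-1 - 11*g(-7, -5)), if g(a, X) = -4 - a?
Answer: -2443/34 ≈ -71.853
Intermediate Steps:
2443/(-1 - 11*g(-7, -5)) = 2443/(-1 - 11*(-4 - 1*(-7))) = 2443/(-1 - 11*(-4 + 7)) = 2443/(-1 - 11*3) = 2443/(-1 - 33) = 2443/(-34) = 2443*(-1/34) = -2443/34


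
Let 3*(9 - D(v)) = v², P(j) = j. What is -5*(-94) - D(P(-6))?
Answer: 473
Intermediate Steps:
D(v) = 9 - v²/3
-5*(-94) - D(P(-6)) = -5*(-94) - (9 - ⅓*(-6)²) = 470 - (9 - ⅓*36) = 470 - (9 - 12) = 470 - 1*(-3) = 470 + 3 = 473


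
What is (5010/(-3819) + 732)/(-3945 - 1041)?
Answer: -1679/11457 ≈ -0.14655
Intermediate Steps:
(5010/(-3819) + 732)/(-3945 - 1041) = (5010*(-1/3819) + 732)/(-4986) = (-1670/1273 + 732)*(-1/4986) = (930166/1273)*(-1/4986) = -1679/11457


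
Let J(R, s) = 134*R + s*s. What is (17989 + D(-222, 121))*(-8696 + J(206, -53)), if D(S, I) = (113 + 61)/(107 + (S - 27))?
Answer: 27735475644/71 ≈ 3.9064e+8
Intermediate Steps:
J(R, s) = s**2 + 134*R (J(R, s) = 134*R + s**2 = s**2 + 134*R)
D(S, I) = 174/(80 + S) (D(S, I) = 174/(107 + (-27 + S)) = 174/(80 + S))
(17989 + D(-222, 121))*(-8696 + J(206, -53)) = (17989 + 174/(80 - 222))*(-8696 + ((-53)**2 + 134*206)) = (17989 + 174/(-142))*(-8696 + (2809 + 27604)) = (17989 + 174*(-1/142))*(-8696 + 30413) = (17989 - 87/71)*21717 = (1277132/71)*21717 = 27735475644/71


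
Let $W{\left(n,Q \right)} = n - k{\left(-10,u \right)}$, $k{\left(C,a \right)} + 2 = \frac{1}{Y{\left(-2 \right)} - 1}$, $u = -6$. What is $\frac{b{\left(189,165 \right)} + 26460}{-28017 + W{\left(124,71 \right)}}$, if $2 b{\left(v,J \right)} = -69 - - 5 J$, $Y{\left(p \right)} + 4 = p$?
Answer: $- \frac{93933}{97618} \approx -0.96225$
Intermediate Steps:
$Y{\left(p \right)} = -4 + p$
$k{\left(C,a \right)} = - \frac{15}{7}$ ($k{\left(C,a \right)} = -2 + \frac{1}{\left(-4 - 2\right) - 1} = -2 + \frac{1}{-6 - 1} = -2 + \frac{1}{-7} = -2 - \frac{1}{7} = - \frac{15}{7}$)
$W{\left(n,Q \right)} = \frac{15}{7} + n$ ($W{\left(n,Q \right)} = n - - \frac{15}{7} = n + \frac{15}{7} = \frac{15}{7} + n$)
$b{\left(v,J \right)} = - \frac{69}{2} + \frac{5 J}{2}$ ($b{\left(v,J \right)} = \frac{-69 - - 5 J}{2} = \frac{-69 + 5 J}{2} = - \frac{69}{2} + \frac{5 J}{2}$)
$\frac{b{\left(189,165 \right)} + 26460}{-28017 + W{\left(124,71 \right)}} = \frac{\left(- \frac{69}{2} + \frac{5}{2} \cdot 165\right) + 26460}{-28017 + \left(\frac{15}{7} + 124\right)} = \frac{\left(- \frac{69}{2} + \frac{825}{2}\right) + 26460}{-28017 + \frac{883}{7}} = \frac{378 + 26460}{- \frac{195236}{7}} = 26838 \left(- \frac{7}{195236}\right) = - \frac{93933}{97618}$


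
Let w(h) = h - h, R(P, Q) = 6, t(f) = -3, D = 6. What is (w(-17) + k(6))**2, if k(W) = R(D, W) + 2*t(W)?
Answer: 0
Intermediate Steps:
k(W) = 0 (k(W) = 6 + 2*(-3) = 6 - 6 = 0)
w(h) = 0
(w(-17) + k(6))**2 = (0 + 0)**2 = 0**2 = 0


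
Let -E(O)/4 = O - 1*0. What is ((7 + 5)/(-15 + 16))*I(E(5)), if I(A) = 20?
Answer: 240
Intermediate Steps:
E(O) = -4*O (E(O) = -4*(O - 1*0) = -4*(O + 0) = -4*O)
((7 + 5)/(-15 + 16))*I(E(5)) = ((7 + 5)/(-15 + 16))*20 = (12/1)*20 = (12*1)*20 = 12*20 = 240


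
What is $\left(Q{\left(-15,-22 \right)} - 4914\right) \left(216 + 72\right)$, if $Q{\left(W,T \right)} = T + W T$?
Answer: $-1326528$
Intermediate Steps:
$Q{\left(W,T \right)} = T + T W$
$\left(Q{\left(-15,-22 \right)} - 4914\right) \left(216 + 72\right) = \left(- 22 \left(1 - 15\right) - 4914\right) \left(216 + 72\right) = \left(\left(-22\right) \left(-14\right) - 4914\right) 288 = \left(308 - 4914\right) 288 = \left(-4606\right) 288 = -1326528$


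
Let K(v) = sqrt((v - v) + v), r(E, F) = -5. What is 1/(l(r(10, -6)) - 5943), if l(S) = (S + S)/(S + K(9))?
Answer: -1/5938 ≈ -0.00016841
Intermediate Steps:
K(v) = sqrt(v) (K(v) = sqrt(0 + v) = sqrt(v))
l(S) = 2*S/(3 + S) (l(S) = (S + S)/(S + sqrt(9)) = (2*S)/(S + 3) = (2*S)/(3 + S) = 2*S/(3 + S))
1/(l(r(10, -6)) - 5943) = 1/(2*(-5)/(3 - 5) - 5943) = 1/(2*(-5)/(-2) - 5943) = 1/(2*(-5)*(-1/2) - 5943) = 1/(5 - 5943) = 1/(-5938) = -1/5938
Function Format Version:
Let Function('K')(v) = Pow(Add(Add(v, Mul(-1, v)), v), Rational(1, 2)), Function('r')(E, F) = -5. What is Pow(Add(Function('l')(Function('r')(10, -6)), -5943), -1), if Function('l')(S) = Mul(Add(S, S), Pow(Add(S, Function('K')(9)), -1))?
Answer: Rational(-1, 5938) ≈ -0.00016841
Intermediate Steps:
Function('K')(v) = Pow(v, Rational(1, 2)) (Function('K')(v) = Pow(Add(0, v), Rational(1, 2)) = Pow(v, Rational(1, 2)))
Function('l')(S) = Mul(2, S, Pow(Add(3, S), -1)) (Function('l')(S) = Mul(Add(S, S), Pow(Add(S, Pow(9, Rational(1, 2))), -1)) = Mul(Mul(2, S), Pow(Add(S, 3), -1)) = Mul(Mul(2, S), Pow(Add(3, S), -1)) = Mul(2, S, Pow(Add(3, S), -1)))
Pow(Add(Function('l')(Function('r')(10, -6)), -5943), -1) = Pow(Add(Mul(2, -5, Pow(Add(3, -5), -1)), -5943), -1) = Pow(Add(Mul(2, -5, Pow(-2, -1)), -5943), -1) = Pow(Add(Mul(2, -5, Rational(-1, 2)), -5943), -1) = Pow(Add(5, -5943), -1) = Pow(-5938, -1) = Rational(-1, 5938)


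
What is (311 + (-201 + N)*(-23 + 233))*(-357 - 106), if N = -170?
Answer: 35928337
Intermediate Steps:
(311 + (-201 + N)*(-23 + 233))*(-357 - 106) = (311 + (-201 - 170)*(-23 + 233))*(-357 - 106) = (311 - 371*210)*(-463) = (311 - 77910)*(-463) = -77599*(-463) = 35928337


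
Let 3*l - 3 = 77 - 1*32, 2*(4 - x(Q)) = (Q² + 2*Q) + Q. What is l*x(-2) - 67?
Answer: 13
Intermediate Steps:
x(Q) = 4 - 3*Q/2 - Q²/2 (x(Q) = 4 - ((Q² + 2*Q) + Q)/2 = 4 - (Q² + 3*Q)/2 = 4 + (-3*Q/2 - Q²/2) = 4 - 3*Q/2 - Q²/2)
l = 16 (l = 1 + (77 - 1*32)/3 = 1 + (77 - 32)/3 = 1 + (⅓)*45 = 1 + 15 = 16)
l*x(-2) - 67 = 16*(4 - 3/2*(-2) - ½*(-2)²) - 67 = 16*(4 + 3 - ½*4) - 67 = 16*(4 + 3 - 2) - 67 = 16*5 - 67 = 80 - 67 = 13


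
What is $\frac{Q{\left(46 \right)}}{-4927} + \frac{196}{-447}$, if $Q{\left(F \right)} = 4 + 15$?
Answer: $- \frac{974185}{2202369} \approx -0.44234$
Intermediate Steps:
$Q{\left(F \right)} = 19$
$\frac{Q{\left(46 \right)}}{-4927} + \frac{196}{-447} = \frac{19}{-4927} + \frac{196}{-447} = 19 \left(- \frac{1}{4927}\right) + 196 \left(- \frac{1}{447}\right) = - \frac{19}{4927} - \frac{196}{447} = - \frac{974185}{2202369}$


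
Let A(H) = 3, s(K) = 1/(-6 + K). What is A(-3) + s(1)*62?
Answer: -47/5 ≈ -9.4000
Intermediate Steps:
A(-3) + s(1)*62 = 3 + 62/(-6 + 1) = 3 + 62/(-5) = 3 - 1/5*62 = 3 - 62/5 = -47/5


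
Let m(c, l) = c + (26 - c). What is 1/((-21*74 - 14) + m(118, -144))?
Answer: -1/1542 ≈ -0.00064851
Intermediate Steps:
m(c, l) = 26
1/((-21*74 - 14) + m(118, -144)) = 1/((-21*74 - 14) + 26) = 1/((-1554 - 14) + 26) = 1/(-1568 + 26) = 1/(-1542) = -1/1542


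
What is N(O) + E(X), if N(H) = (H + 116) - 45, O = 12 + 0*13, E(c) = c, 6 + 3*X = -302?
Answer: -59/3 ≈ -19.667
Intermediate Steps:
X = -308/3 (X = -2 + (⅓)*(-302) = -2 - 302/3 = -308/3 ≈ -102.67)
O = 12 (O = 12 + 0 = 12)
N(H) = 71 + H (N(H) = (116 + H) - 45 = 71 + H)
N(O) + E(X) = (71 + 12) - 308/3 = 83 - 308/3 = -59/3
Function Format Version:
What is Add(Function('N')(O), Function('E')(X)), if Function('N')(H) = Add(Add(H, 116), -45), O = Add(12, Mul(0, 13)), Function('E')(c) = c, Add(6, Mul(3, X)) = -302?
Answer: Rational(-59, 3) ≈ -19.667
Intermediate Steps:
X = Rational(-308, 3) (X = Add(-2, Mul(Rational(1, 3), -302)) = Add(-2, Rational(-302, 3)) = Rational(-308, 3) ≈ -102.67)
O = 12 (O = Add(12, 0) = 12)
Function('N')(H) = Add(71, H) (Function('N')(H) = Add(Add(116, H), -45) = Add(71, H))
Add(Function('N')(O), Function('E')(X)) = Add(Add(71, 12), Rational(-308, 3)) = Add(83, Rational(-308, 3)) = Rational(-59, 3)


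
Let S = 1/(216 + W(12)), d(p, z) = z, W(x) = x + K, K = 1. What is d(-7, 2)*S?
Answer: 2/229 ≈ 0.0087336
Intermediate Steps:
W(x) = 1 + x (W(x) = x + 1 = 1 + x)
S = 1/229 (S = 1/(216 + (1 + 12)) = 1/(216 + 13) = 1/229 ≈ 0.0043668)
d(-7, 2)*S = 2*(1/229) = 2/229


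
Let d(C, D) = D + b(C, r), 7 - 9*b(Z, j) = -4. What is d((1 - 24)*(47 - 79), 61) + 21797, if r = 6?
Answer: 196733/9 ≈ 21859.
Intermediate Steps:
b(Z, j) = 11/9 (b(Z, j) = 7/9 - ⅑*(-4) = 7/9 + 4/9 = 11/9)
d(C, D) = 11/9 + D (d(C, D) = D + 11/9 = 11/9 + D)
d((1 - 24)*(47 - 79), 61) + 21797 = (11/9 + 61) + 21797 = 560/9 + 21797 = 196733/9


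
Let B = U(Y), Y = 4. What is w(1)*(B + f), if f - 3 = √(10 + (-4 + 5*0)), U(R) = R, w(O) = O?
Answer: 7 + √6 ≈ 9.4495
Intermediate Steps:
B = 4
f = 3 + √6 (f = 3 + √(10 + (-4 + 5*0)) = 3 + √(10 + (-4 + 0)) = 3 + √(10 - 4) = 3 + √6 ≈ 5.4495)
w(1)*(B + f) = 1*(4 + (3 + √6)) = 1*(7 + √6) = 7 + √6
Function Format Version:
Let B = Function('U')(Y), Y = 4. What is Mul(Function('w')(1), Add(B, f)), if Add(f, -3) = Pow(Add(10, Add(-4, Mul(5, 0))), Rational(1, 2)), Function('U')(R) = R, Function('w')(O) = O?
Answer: Add(7, Pow(6, Rational(1, 2))) ≈ 9.4495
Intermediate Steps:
B = 4
f = Add(3, Pow(6, Rational(1, 2))) (f = Add(3, Pow(Add(10, Add(-4, Mul(5, 0))), Rational(1, 2))) = Add(3, Pow(Add(10, Add(-4, 0)), Rational(1, 2))) = Add(3, Pow(Add(10, -4), Rational(1, 2))) = Add(3, Pow(6, Rational(1, 2))) ≈ 5.4495)
Mul(Function('w')(1), Add(B, f)) = Mul(1, Add(4, Add(3, Pow(6, Rational(1, 2))))) = Mul(1, Add(7, Pow(6, Rational(1, 2)))) = Add(7, Pow(6, Rational(1, 2)))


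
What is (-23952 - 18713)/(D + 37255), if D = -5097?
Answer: -6095/4594 ≈ -1.3267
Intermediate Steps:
(-23952 - 18713)/(D + 37255) = (-23952 - 18713)/(-5097 + 37255) = -42665/32158 = -42665*1/32158 = -6095/4594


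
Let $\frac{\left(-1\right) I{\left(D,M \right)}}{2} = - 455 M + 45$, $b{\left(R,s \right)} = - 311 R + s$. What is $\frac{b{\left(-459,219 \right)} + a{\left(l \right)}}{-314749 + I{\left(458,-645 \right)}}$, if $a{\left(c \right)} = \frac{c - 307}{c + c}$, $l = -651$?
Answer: $- \frac{93072647}{587064639} \approx -0.15854$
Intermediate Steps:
$b{\left(R,s \right)} = s - 311 R$
$a{\left(c \right)} = \frac{-307 + c}{2 c}$
$I{\left(D,M \right)} = -90 + 910 M$ ($I{\left(D,M \right)} = - 2 \left(- 455 M + 45\right) = - 2 \left(45 - 455 M\right) = -90 + 910 M$)
$\frac{b{\left(-459,219 \right)} + a{\left(l \right)}}{-314749 + I{\left(458,-645 \right)}} = \frac{\left(219 - -142749\right) + \frac{-307 - 651}{2 \left(-651\right)}}{-314749 + \left(-90 + 910 \left(-645\right)\right)} = \frac{\left(219 + 142749\right) + \frac{1}{2} \left(- \frac{1}{651}\right) \left(-958\right)}{-314749 - 587040} = \frac{142968 + \frac{479}{651}}{-314749 - 587040} = \frac{93072647}{651 \left(-901789\right)} = \frac{93072647}{651} \left(- \frac{1}{901789}\right) = - \frac{93072647}{587064639}$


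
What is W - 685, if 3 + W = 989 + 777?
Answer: 1078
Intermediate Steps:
W = 1763 (W = -3 + (989 + 777) = -3 + 1766 = 1763)
W - 685 = 1763 - 685 = 1078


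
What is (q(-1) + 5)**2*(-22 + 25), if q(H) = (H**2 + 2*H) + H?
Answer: 27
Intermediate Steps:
q(H) = H**2 + 3*H
(q(-1) + 5)**2*(-22 + 25) = (-(3 - 1) + 5)**2*(-22 + 25) = (-1*2 + 5)**2*3 = (-2 + 5)**2*3 = 3**2*3 = 9*3 = 27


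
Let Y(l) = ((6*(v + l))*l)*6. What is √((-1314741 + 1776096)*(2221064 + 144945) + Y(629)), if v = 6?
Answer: √1091584461135 ≈ 1.0448e+6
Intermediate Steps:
Y(l) = 6*l*(36 + 6*l) (Y(l) = ((6*(6 + l))*l)*6 = ((36 + 6*l)*l)*6 = (l*(36 + 6*l))*6 = 6*l*(36 + 6*l))
√((-1314741 + 1776096)*(2221064 + 144945) + Y(629)) = √((-1314741 + 1776096)*(2221064 + 144945) + 36*629*(6 + 629)) = √(461355*2366009 + 36*629*635) = √(1091570082195 + 14378940) = √1091584461135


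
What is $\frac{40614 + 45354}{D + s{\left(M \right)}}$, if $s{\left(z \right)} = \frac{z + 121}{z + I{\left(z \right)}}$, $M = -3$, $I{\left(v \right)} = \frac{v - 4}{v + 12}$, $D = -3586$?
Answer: $- \frac{1461456}{61493} \approx -23.766$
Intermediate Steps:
$I{\left(v \right)} = \frac{-4 + v}{12 + v}$
$s{\left(z \right)} = \frac{121 + z}{z + \frac{-4 + z}{12 + z}}$ ($s{\left(z \right)} = \frac{z + 121}{z + \frac{-4 + z}{12 + z}} = \frac{121 + z}{z + \frac{-4 + z}{12 + z}}$)
$\frac{40614 + 45354}{D + s{\left(M \right)}} = \frac{40614 + 45354}{-3586 + \frac{\left(12 - 3\right) \left(121 - 3\right)}{-4 - 3 - 3 \left(12 - 3\right)}} = \frac{85968}{-3586 + \frac{1}{-4 - 3 - 27} \cdot 9 \cdot 118} = \frac{85968}{-3586 + \frac{1}{-34} \cdot 9 \cdot 118} = \frac{85968}{-3586 - \frac{9}{34} \cdot 118} = \frac{85968}{-3586 - \frac{531}{17}} = \frac{85968}{- \frac{61493}{17}} = 85968 \left(- \frac{17}{61493}\right) = - \frac{1461456}{61493}$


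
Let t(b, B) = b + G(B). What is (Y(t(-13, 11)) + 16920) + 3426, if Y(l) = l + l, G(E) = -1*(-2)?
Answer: 20324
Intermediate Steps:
G(E) = 2
t(b, B) = 2 + b (t(b, B) = b + 2 = 2 + b)
Y(l) = 2*l
(Y(t(-13, 11)) + 16920) + 3426 = (2*(2 - 13) + 16920) + 3426 = (2*(-11) + 16920) + 3426 = (-22 + 16920) + 3426 = 16898 + 3426 = 20324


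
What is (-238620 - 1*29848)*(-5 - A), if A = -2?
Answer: 805404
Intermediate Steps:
(-238620 - 1*29848)*(-5 - A) = (-238620 - 1*29848)*(-5 - 1*(-2)) = (-238620 - 29848)*(-5 + 2) = -268468*(-3) = 805404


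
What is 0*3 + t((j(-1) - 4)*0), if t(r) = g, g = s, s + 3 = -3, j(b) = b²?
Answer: -6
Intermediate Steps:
s = -6 (s = -3 - 3 = -6)
g = -6
t(r) = -6
0*3 + t((j(-1) - 4)*0) = 0*3 - 6 = 0 - 6 = -6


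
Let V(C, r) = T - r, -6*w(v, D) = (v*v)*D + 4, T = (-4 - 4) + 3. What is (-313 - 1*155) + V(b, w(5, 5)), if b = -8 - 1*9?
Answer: -903/2 ≈ -451.50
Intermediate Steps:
b = -17 (b = -8 - 9 = -17)
T = -5 (T = -8 + 3 = -5)
w(v, D) = -⅔ - D*v²/6 (w(v, D) = -((v*v)*D + 4)/6 = -(v²*D + 4)/6 = -(D*v² + 4)/6 = -(4 + D*v²)/6 = -⅔ - D*v²/6)
V(C, r) = -5 - r
(-313 - 1*155) + V(b, w(5, 5)) = (-313 - 1*155) + (-5 - (-⅔ - ⅙*5*5²)) = (-313 - 155) + (-5 - (-⅔ - ⅙*5*25)) = -468 + (-5 - (-⅔ - 125/6)) = -468 + (-5 - 1*(-43/2)) = -468 + (-5 + 43/2) = -468 + 33/2 = -903/2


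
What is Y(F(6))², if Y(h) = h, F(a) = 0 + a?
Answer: 36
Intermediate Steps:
F(a) = a
Y(F(6))² = 6² = 36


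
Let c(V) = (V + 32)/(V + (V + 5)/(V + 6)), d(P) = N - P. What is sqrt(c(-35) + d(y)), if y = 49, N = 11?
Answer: I*sqrt(36782855)/985 ≈ 6.1572*I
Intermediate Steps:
d(P) = 11 - P
c(V) = (32 + V)/(V + (5 + V)/(6 + V))
sqrt(c(-35) + d(y)) = sqrt((192 + (-35)**2 + 38*(-35))/(5 + (-35)**2 + 7*(-35)) + (11 - 1*49)) = sqrt((192 + 1225 - 1330)/(5 + 1225 - 245) + (11 - 49)) = sqrt(87/985 - 38) = sqrt(-37343/985) = I*sqrt(36782855)/985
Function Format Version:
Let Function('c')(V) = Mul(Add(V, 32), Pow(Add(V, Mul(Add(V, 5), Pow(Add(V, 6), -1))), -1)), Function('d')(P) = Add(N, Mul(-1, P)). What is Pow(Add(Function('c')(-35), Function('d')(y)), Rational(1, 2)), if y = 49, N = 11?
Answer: Mul(Rational(1, 985), I, Pow(36782855, Rational(1, 2))) ≈ Mul(6.1572, I)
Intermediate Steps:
Function('d')(P) = Add(11, Mul(-1, P))
Function('c')(V) = Mul(Pow(Add(V, Mul(Pow(Add(6, V), -1), Add(5, V))), -1), Add(32, V)) (Function('c')(V) = Mul(Add(32, V), Pow(Add(V, Mul(Add(5, V), Pow(Add(6, V), -1))), -1)) = Mul(Add(32, V), Pow(Add(V, Mul(Pow(Add(6, V), -1), Add(5, V))), -1)) = Mul(Pow(Add(V, Mul(Pow(Add(6, V), -1), Add(5, V))), -1), Add(32, V)))
Pow(Add(Function('c')(-35), Function('d')(y)), Rational(1, 2)) = Pow(Add(Mul(Pow(Add(5, Pow(-35, 2), Mul(7, -35)), -1), Add(192, Pow(-35, 2), Mul(38, -35))), Add(11, Mul(-1, 49))), Rational(1, 2)) = Pow(Add(Mul(Pow(Add(5, 1225, -245), -1), Add(192, 1225, -1330)), Add(11, -49)), Rational(1, 2)) = Pow(Add(Mul(Pow(985, -1), 87), -38), Rational(1, 2)) = Pow(Add(Mul(Rational(1, 985), 87), -38), Rational(1, 2)) = Pow(Add(Rational(87, 985), -38), Rational(1, 2)) = Pow(Rational(-37343, 985), Rational(1, 2)) = Mul(Rational(1, 985), I, Pow(36782855, Rational(1, 2)))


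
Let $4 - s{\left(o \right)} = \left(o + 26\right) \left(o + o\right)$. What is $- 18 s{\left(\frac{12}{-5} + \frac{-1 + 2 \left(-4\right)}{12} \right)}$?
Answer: $- \frac{266319}{100} \approx -2663.2$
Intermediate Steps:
$s{\left(o \right)} = 4 - 2 o \left(26 + o\right)$ ($s{\left(o \right)} = 4 - \left(o + 26\right) \left(o + o\right) = 4 - \left(26 + o\right) 2 o = 4 - 2 o \left(26 + o\right)$)
$- 18 s{\left(\frac{12}{-5} + \frac{-1 + 2 \left(-4\right)}{12} \right)} = - 18 \left(4 - 52 \left(\frac{12}{-5} + \frac{-1 + 2 \left(-4\right)}{12}\right) - 2 \left(\frac{12}{-5} + \frac{-1 + 2 \left(-4\right)}{12}\right)^{2}\right) = - 18 \left(4 - 52 \left(12 \left(- \frac{1}{5}\right) + \left(-1 - 8\right) \frac{1}{12}\right) - 2 \left(12 \left(- \frac{1}{5}\right) + \left(-1 - 8\right) \frac{1}{12}\right)^{2}\right) = - 18 \left(4 - 52 \left(- \frac{12}{5} - \frac{3}{4}\right) - 2 \left(- \frac{12}{5} - \frac{3}{4}\right)^{2}\right) = - 18 \left(4 - - \frac{819}{5} - 2 \left(- \frac{63}{20}\right)^{2}\right) = - 18 \left(4 + \frac{819}{5} - \frac{3969}{200}\right) = \left(-18\right) \frac{29591}{200} = - \frac{266319}{100}$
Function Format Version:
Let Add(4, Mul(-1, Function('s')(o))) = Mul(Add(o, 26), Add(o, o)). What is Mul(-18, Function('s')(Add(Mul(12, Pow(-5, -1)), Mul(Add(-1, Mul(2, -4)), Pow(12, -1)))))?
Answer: Rational(-266319, 100) ≈ -2663.2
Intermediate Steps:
Function('s')(o) = Add(4, Mul(-2, o, Add(26, o))) (Function('s')(o) = Add(4, Mul(-1, Mul(Add(o, 26), Add(o, o)))) = Add(4, Mul(-1, Mul(Add(26, o), Mul(2, o)))) = Add(4, Mul(-1, Mul(2, o, Add(26, o)))) = Add(4, Mul(-2, o, Add(26, o))))
Mul(-18, Function('s')(Add(Mul(12, Pow(-5, -1)), Mul(Add(-1, Mul(2, -4)), Pow(12, -1))))) = Mul(-18, Add(4, Mul(-52, Add(Mul(12, Pow(-5, -1)), Mul(Add(-1, Mul(2, -4)), Pow(12, -1)))), Mul(-2, Pow(Add(Mul(12, Pow(-5, -1)), Mul(Add(-1, Mul(2, -4)), Pow(12, -1))), 2)))) = Mul(-18, Add(4, Mul(-52, Add(Mul(12, Rational(-1, 5)), Mul(Add(-1, -8), Rational(1, 12)))), Mul(-2, Pow(Add(Mul(12, Rational(-1, 5)), Mul(Add(-1, -8), Rational(1, 12))), 2)))) = Mul(-18, Add(4, Mul(-52, Add(Rational(-12, 5), Mul(-9, Rational(1, 12)))), Mul(-2, Pow(Add(Rational(-12, 5), Mul(-9, Rational(1, 12))), 2)))) = Mul(-18, Add(4, Mul(-52, Add(Rational(-12, 5), Rational(-3, 4))), Mul(-2, Pow(Add(Rational(-12, 5), Rational(-3, 4)), 2)))) = Mul(-18, Add(4, Mul(-52, Rational(-63, 20)), Mul(-2, Pow(Rational(-63, 20), 2)))) = Mul(-18, Add(4, Rational(819, 5), Mul(-2, Rational(3969, 400)))) = Mul(-18, Add(4, Rational(819, 5), Rational(-3969, 200))) = Mul(-18, Rational(29591, 200)) = Rational(-266319, 100)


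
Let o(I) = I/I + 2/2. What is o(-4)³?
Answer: 8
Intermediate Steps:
o(I) = 2 (o(I) = 1 + 2*(½) = 1 + 1 = 2)
o(-4)³ = 2³ = 8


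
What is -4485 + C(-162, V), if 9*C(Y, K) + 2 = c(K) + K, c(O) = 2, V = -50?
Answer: -40415/9 ≈ -4490.6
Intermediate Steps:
C(Y, K) = K/9 (C(Y, K) = -2/9 + (2 + K)/9 = -2/9 + (2/9 + K/9) = K/9)
-4485 + C(-162, V) = -4485 + (1/9)*(-50) = -4485 - 50/9 = -40415/9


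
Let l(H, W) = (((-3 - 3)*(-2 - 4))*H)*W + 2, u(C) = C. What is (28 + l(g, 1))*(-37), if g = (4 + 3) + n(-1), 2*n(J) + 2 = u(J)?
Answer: -8436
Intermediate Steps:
n(J) = -1 + J/2
g = 11/2 (g = (4 + 3) + (-1 + (½)*(-1)) = 7 + (-1 - ½) = 7 - 3/2 = 11/2 ≈ 5.5000)
l(H, W) = 2 + 36*H*W (l(H, W) = ((-6*(-6))*H)*W + 2 = (36*H)*W + 2 = 36*H*W + 2 = 2 + 36*H*W)
(28 + l(g, 1))*(-37) = (28 + (2 + 36*(11/2)*1))*(-37) = (28 + (2 + 198))*(-37) = (28 + 200)*(-37) = 228*(-37) = -8436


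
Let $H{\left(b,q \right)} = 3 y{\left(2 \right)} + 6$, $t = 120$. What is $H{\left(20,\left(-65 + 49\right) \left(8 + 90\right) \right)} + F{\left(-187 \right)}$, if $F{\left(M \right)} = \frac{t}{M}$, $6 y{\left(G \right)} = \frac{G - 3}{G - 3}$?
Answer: $\frac{2191}{374} \approx 5.8583$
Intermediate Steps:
$y{\left(G \right)} = \frac{1}{6}$ ($y{\left(G \right)} = \frac{\left(G - 3\right) \frac{1}{G - 3}}{6} = \frac{\left(-3 + G\right) \frac{1}{-3 + G}}{6} = \frac{1}{6} \cdot 1 = \frac{1}{6}$)
$F{\left(M \right)} = \frac{120}{M}$
$H{\left(b,q \right)} = \frac{13}{2}$ ($H{\left(b,q \right)} = 3 \cdot \frac{1}{6} + 6 = \frac{1}{2} + 6 = \frac{13}{2}$)
$H{\left(20,\left(-65 + 49\right) \left(8 + 90\right) \right)} + F{\left(-187 \right)} = \frac{13}{2} + \frac{120}{-187} = \frac{13}{2} + 120 \left(- \frac{1}{187}\right) = \frac{13}{2} - \frac{120}{187} = \frac{2191}{374}$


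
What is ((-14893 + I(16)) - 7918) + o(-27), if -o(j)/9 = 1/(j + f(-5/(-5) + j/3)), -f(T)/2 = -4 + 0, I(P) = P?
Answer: -433096/19 ≈ -22795.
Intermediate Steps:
f(T) = 8 (f(T) = -2*(-4 + 0) = -2*(-4) = 8)
o(j) = -9/(8 + j) (o(j) = -9/(j + 8) = -9/(8 + j))
((-14893 + I(16)) - 7918) + o(-27) = ((-14893 + 16) - 7918) - 9/(8 - 27) = (-14877 - 7918) - 9/(-19) = -22795 - 9*(-1/19) = -22795 + 9/19 = -433096/19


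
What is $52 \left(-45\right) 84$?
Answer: $-196560$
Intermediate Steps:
$52 \left(-45\right) 84 = \left(-2340\right) 84 = -196560$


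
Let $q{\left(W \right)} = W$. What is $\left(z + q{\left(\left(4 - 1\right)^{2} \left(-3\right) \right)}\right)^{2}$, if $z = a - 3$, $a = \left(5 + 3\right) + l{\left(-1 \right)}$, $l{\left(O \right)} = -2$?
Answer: $576$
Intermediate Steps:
$a = 6$ ($a = \left(5 + 3\right) - 2 = 8 - 2 = 6$)
$z = 3$ ($z = 6 - 3 = 3$)
$\left(z + q{\left(\left(4 - 1\right)^{2} \left(-3\right) \right)}\right)^{2} = \left(3 + \left(4 - 1\right)^{2} \left(-3\right)\right)^{2} = \left(3 + 3^{2} \left(-3\right)\right)^{2} = \left(3 + 9 \left(-3\right)\right)^{2} = \left(3 - 27\right)^{2} = \left(-24\right)^{2} = 576$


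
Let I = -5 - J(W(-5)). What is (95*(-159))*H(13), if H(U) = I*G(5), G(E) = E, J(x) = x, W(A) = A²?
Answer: 2265750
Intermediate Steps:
I = -30 (I = -5 - 1*(-5)² = -5 - 1*25 = -5 - 25 = -30)
H(U) = -150 (H(U) = -30*5 = -150)
(95*(-159))*H(13) = (95*(-159))*(-150) = -15105*(-150) = 2265750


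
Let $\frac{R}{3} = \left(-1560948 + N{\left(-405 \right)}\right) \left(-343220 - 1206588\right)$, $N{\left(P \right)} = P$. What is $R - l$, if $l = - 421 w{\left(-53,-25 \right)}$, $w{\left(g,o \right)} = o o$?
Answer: $7259392373797$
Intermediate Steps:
$w{\left(g,o \right)} = o^{2}$
$R = 7259392110672$ ($R = 3 \left(-1560948 - 405\right) \left(-343220 - 1206588\right) = 3 \left(\left(-1561353\right) \left(-1549808\right)\right) = 3 \cdot 2419797370224 = 7259392110672$)
$l = -263125$ ($l = - 421 \left(-25\right)^{2} = \left(-421\right) 625 = -263125$)
$R - l = 7259392110672 - -263125 = 7259392110672 + 263125 = 7259392373797$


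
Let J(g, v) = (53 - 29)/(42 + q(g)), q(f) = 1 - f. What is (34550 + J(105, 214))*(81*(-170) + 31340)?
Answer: 18818137660/31 ≈ 6.0704e+8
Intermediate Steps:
J(g, v) = 24/(43 - g) (J(g, v) = (53 - 29)/(42 + (1 - g)) = 24/(43 - g))
(34550 + J(105, 214))*(81*(-170) + 31340) = (34550 - 24/(-43 + 105))*(81*(-170) + 31340) = (34550 - 24/62)*(-13770 + 31340) = (34550 - 24*1/62)*17570 = (34550 - 12/31)*17570 = (1071038/31)*17570 = 18818137660/31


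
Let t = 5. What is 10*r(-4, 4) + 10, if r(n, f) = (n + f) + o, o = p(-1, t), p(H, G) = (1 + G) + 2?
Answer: 90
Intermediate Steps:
p(H, G) = 3 + G
o = 8 (o = 3 + 5 = 8)
r(n, f) = 8 + f + n (r(n, f) = (n + f) + 8 = (f + n) + 8 = 8 + f + n)
10*r(-4, 4) + 10 = 10*(8 + 4 - 4) + 10 = 10*8 + 10 = 80 + 10 = 90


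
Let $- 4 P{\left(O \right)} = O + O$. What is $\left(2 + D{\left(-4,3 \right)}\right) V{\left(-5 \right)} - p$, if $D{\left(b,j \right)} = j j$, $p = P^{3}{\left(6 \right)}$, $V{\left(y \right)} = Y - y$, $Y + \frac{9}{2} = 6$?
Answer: $\frac{197}{2} \approx 98.5$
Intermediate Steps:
$Y = \frac{3}{2}$ ($Y = - \frac{9}{2} + 6 = \frac{3}{2} \approx 1.5$)
$P{\left(O \right)} = - \frac{O}{2}$ ($P{\left(O \right)} = - \frac{O + O}{4} = - \frac{2 O}{4} = - \frac{O}{2}$)
$V{\left(y \right)} = \frac{3}{2} - y$
$p = -27$ ($p = \left(\left(- \frac{1}{2}\right) 6\right)^{3} = \left(-3\right)^{3} = -27$)
$D{\left(b,j \right)} = j^{2}$
$\left(2 + D{\left(-4,3 \right)}\right) V{\left(-5 \right)} - p = \left(2 + 3^{2}\right) \left(\frac{3}{2} - -5\right) - -27 = \left(2 + 9\right) \left(\frac{3}{2} + 5\right) + 27 = 11 \cdot \frac{13}{2} + 27 = \frac{143}{2} + 27 = \frac{197}{2}$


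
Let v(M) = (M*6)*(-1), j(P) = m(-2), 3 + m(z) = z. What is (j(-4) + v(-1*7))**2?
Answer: 1369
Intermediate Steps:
m(z) = -3 + z
j(P) = -5 (j(P) = -3 - 2 = -5)
v(M) = -6*M (v(M) = (6*M)*(-1) = -6*M)
(j(-4) + v(-1*7))**2 = (-5 - (-6)*7)**2 = (-5 - 6*(-7))**2 = (-5 + 42)**2 = 37**2 = 1369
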